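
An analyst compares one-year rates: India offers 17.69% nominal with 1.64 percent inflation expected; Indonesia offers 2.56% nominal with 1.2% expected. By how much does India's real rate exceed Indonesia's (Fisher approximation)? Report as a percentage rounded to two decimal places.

India: 17.69% − 1.64% = 16.050%
Indonesia: 2.56% − 1.2% = 1.360%
Differential = 14.690% → 14.69%.

14.69%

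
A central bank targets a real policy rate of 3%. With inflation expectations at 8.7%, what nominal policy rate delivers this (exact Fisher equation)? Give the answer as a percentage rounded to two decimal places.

11.96%

(1 + i) = (1 + r)(1 + π) = 1.03000 × 1.08700 = 1.11961
i = 1.11961 − 1, so the required nominal rate is 11.96%.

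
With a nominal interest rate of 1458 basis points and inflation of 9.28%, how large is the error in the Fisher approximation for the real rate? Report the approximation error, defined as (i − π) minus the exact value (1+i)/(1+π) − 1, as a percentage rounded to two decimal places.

0.45%

Approximate: r ≈ 14.580% − 9.280% = 5.3000%
Exact: (1 + 0.1458)/(1 + 0.0928) − 1 = 4.8499%
Error = 5.3000% − 4.8499% = 0.4501% → 0.45%.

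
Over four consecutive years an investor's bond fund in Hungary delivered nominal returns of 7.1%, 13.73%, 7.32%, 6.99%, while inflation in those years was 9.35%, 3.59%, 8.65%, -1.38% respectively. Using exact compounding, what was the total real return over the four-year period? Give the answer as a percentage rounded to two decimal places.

15.23%

Compound the nominal returns: 1.0710 × 1.1373 × 1.0732 × 1.0699 = 1.398583.
Compound inflation: 1.0935 × 1.0359 × 1.0865 × 0.9862 = 1.213756.
Deflate: 1.398583 / 1.213756 = 1.152277.
Total real return = 1.152277 − 1 → 15.23%.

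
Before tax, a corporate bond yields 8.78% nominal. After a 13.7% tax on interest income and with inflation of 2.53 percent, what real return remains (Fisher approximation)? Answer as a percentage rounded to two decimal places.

5.05%

After-tax nominal return = 8.78% × (1 − 0.137) = 7.57714%.
r ≈ 7.57714% − 2.53% → 5.05%.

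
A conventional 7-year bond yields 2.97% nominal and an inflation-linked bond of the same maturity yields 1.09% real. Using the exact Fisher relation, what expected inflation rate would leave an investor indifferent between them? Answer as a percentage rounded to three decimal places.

(1 + π) = (1 + i)/(1 + r) = 1.02970 / 1.01090 = 1.018597
Break-even inflation = 1.018597 − 1 → 1.860%.

1.860%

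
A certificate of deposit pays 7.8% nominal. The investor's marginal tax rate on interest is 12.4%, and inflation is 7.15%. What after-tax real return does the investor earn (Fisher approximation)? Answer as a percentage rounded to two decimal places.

After-tax nominal return = 7.8% × (1 − 0.124) = 6.8328%.
r ≈ 6.8328% − 7.15% → -0.32%.

-0.32%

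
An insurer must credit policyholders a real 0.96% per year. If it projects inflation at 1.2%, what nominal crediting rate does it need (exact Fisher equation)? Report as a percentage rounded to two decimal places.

(1 + i) = (1 + r)(1 + π) = 1.00960 × 1.01200 = 1.0217152
i = 1.0217152 − 1, so the required nominal rate is 2.17%.

2.17%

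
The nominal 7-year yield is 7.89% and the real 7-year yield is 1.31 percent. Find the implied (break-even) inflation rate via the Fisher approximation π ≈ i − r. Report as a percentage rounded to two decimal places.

π ≈ i − r = 7.89% − 1.31% → 6.58%.

6.58%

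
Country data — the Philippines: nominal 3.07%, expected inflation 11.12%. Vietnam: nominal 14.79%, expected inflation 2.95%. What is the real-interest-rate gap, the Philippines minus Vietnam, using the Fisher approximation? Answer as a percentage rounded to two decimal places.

The Philippines: 3.07% − 11.12% = -8.050%
Vietnam: 14.79% − 2.95% = 11.840%
Differential = -19.890% → -19.89%.

-19.89%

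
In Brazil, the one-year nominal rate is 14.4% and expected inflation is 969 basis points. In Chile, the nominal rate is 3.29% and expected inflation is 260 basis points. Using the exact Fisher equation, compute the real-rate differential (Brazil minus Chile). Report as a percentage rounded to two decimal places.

3.62%

Brazil: (1 + 0.1440)/(1 + 0.0969) − 1 = 4.2939%
Chile: (1 + 0.0329)/(1 + 0.0260) − 1 = 0.6725%
Differential = 4.2939% − 0.6725% = 3.6214% → 3.62%.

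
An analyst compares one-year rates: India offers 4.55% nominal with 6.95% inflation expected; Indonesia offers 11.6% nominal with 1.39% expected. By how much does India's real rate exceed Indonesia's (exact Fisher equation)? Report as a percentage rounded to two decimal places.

-12.31%

India: (1 + 0.0455)/(1 + 0.0695) − 1 = -2.2440%
Indonesia: (1 + 0.1160)/(1 + 0.0139) − 1 = 10.0700%
Differential = -2.2440% − 10.0700% = -12.3141% → -12.31%.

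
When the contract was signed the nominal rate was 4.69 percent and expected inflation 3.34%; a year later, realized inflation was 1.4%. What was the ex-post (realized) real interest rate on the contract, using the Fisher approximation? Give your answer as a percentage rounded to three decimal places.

3.290%

Ex-post: 4.69% − 1.4% = 3.290%
So the realized real rate is 3.290%.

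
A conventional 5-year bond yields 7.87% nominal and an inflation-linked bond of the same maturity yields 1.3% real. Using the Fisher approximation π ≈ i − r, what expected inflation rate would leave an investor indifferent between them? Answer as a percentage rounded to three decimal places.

6.570%

π ≈ i − r = 7.87% − 1.3% → 6.570%.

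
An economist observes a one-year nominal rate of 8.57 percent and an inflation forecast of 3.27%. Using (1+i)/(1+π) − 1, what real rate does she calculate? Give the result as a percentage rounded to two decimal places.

By the Fisher identity, 1 + r = (1 + i)/(1 + π).
1 + r = 1.08570 / 1.03270 = 1.051322
r = 1.051322 − 1 = 5.1322%, i.e. 5.13%.

5.13%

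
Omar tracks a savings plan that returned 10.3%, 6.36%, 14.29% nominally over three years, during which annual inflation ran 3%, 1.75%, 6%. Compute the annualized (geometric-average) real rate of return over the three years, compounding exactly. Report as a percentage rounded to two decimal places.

6.47%

Nominal growth factor = 1.1030 × 1.0636 × 1.1429 = 1.34079405
Price-level growth factor = 1.0300 × 1.0175 × 1.0600 = 1.11090650
Real growth factor = 1.34079405 / 1.11090650 = 1.20693690
Annualized real rate = 1.20693690^(1/3) − 1 = 6.4702% → 6.47%.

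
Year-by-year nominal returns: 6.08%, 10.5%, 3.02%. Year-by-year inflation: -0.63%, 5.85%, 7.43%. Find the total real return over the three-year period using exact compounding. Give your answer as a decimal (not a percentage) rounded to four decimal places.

0.0687

Nominal growth factor = 1.0608 × 1.1050 × 1.0302 = 1.207584
Price-level growth factor = 0.9937 × 1.0585 × 1.0743 = 1.129983
Real growth factor = 1.207584 / 1.129983 = 1.068675
Total real return = 1.068675 − 1 → 0.0687.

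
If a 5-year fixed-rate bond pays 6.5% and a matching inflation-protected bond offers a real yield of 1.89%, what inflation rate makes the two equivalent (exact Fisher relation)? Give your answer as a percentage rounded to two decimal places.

4.52%

(1 + π) = (1 + i)/(1 + r) = 1.06500 / 1.01890 = 1.045245
Break-even inflation = 1.045245 − 1 → 4.52%.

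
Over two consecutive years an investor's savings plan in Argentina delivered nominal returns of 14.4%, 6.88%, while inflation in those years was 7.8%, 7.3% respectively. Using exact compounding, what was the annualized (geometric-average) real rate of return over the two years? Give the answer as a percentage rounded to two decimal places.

Compound the nominal returns: 1.1440 × 1.0688 = 1.22270720.
Compound inflation: 1.0780 × 1.0730 = 1.15669400.
Deflate: 1.22270720 / 1.15669400 = 1.05707058.
Annualized real rate = 1.05707058^(1/2) − 1 = 2.8139% → 2.81%.

2.81%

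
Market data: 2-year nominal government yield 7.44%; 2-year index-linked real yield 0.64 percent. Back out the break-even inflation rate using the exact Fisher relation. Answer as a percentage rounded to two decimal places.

(1 + π) = (1 + i)/(1 + r) = 1.07440 / 1.00640 = 1.067568
Break-even inflation = 1.067568 − 1 → 6.76%.

6.76%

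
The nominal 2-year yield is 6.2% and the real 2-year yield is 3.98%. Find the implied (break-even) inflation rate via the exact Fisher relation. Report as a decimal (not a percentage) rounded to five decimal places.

(1 + π) = (1 + i)/(1 + r) = 1.06200 / 1.03980 = 1.021350
Break-even inflation = 1.021350 − 1 → 0.02135.

0.02135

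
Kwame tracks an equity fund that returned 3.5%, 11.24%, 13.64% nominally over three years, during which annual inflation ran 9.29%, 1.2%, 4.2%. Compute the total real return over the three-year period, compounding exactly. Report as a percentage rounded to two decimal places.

13.53%

Compound the nominal returns: 1.0350 × 1.1124 × 1.1364 = 1.308376.
Compound inflation: 1.0929 × 1.0120 × 1.0420 = 1.152467.
Deflate: 1.308376 / 1.152467 = 1.135282.
Total real return = 1.135282 − 1 → 13.53%.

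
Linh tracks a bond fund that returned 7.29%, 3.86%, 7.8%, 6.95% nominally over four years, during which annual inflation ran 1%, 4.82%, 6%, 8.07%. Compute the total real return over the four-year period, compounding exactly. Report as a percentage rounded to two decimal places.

5.93%

Compound the nominal returns: 1.0729 × 1.0386 × 1.0780 × 1.0695 = 1.284716.
Compound inflation: 1.0100 × 1.0482 × 1.0600 × 1.0807 = 1.212765.
Deflate: 1.284716 / 1.212765 = 1.059328.
Total real return = 1.059328 − 1 → 5.93%.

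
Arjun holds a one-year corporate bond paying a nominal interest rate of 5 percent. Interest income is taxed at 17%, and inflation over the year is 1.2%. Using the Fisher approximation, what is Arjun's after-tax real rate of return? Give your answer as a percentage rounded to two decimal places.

After-tax nominal return = 5% × (1 − 0.17) = 4.1500%.
r ≈ 4.1500% − 1.2% → 2.95%.

2.95%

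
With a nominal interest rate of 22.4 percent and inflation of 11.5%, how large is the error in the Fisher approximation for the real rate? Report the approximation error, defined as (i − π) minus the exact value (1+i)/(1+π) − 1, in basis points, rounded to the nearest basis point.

112 basis points

Approximate: r ≈ 22.400% − 11.500% = 10.9000%
Exact: (1 + 0.2240)/(1 + 0.1150) − 1 = 9.7758%
Error = 10.9000% − 9.7758% = 1.1242% → 112 basis points.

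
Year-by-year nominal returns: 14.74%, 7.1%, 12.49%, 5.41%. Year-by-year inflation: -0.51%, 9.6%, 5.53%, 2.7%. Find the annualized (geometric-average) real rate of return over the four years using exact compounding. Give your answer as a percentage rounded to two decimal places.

5.38%

Nominal growth factor = 1.1474 × 1.0710 × 1.1249 × 1.0541 = 1.45713586
Price-level growth factor = 0.9949 × 1.0960 × 1.0553 × 1.0270 = 1.18177927
Real growth factor = 1.45713586 / 1.18177927 = 1.23300171
Annualized real rate = 1.23300171^(1/4) − 1 = 5.3758% → 5.38%.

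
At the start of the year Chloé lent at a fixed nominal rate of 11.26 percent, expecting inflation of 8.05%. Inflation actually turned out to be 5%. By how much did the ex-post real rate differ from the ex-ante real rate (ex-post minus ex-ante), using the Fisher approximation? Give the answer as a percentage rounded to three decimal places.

3.050%

Ex-ante: 11.26% − 8.05% = 3.210%
Ex-post: 11.26% − 5% = 6.260%
Difference (ex-post − ex-ante) = 3.0500% → 3.050%.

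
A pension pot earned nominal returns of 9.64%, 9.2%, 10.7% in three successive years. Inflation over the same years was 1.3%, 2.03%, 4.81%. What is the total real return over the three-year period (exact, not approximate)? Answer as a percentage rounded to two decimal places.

Compound the nominal returns: 1.0964 × 1.0920 × 1.1070 = 1.325377.
Compound inflation: 1.0130 × 1.0203 × 1.0481 = 1.083278.
Deflate: 1.325377 / 1.083278 = 1.223487.
Total real return = 1.223487 − 1 → 22.35%.

22.35%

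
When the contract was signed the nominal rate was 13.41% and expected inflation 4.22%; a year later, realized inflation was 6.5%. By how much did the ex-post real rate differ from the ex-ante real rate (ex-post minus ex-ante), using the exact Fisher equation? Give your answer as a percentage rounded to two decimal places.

Ex-ante: (1 + 0.1341)/(1 + 0.0422) − 1 = 8.8179%
Ex-post: (1 + 0.1341)/(1 + 0.0650) − 1 = 6.4883%
Difference (ex-post − ex-ante) = -2.3296% → -2.33%.

-2.33%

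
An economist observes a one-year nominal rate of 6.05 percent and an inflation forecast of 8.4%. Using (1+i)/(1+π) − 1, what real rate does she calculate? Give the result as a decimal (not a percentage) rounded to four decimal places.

-0.0217

By the Fisher equation, 1 + r = (1 + i)/(1 + π).
1 + r = 1.06050 / 1.08400 = 0.978321
r = 0.978321 − 1 = -2.1679%, i.e. -0.0217.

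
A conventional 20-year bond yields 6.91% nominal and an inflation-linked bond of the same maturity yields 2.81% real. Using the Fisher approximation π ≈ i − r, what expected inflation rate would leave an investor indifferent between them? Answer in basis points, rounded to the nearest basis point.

410 basis points

π ≈ i − r = 6.91% − 2.81% → 410 basis points.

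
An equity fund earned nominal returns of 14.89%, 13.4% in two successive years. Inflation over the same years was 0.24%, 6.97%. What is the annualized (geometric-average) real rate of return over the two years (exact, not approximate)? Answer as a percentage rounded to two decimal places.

10.23%

Nominal growth factor = 1.1489 × 1.1340 = 1.30285260
Price-level growth factor = 1.0024 × 1.0697 = 1.07226728
Real growth factor = 1.30285260 / 1.07226728 = 1.21504463
Annualized real rate = 1.21504463^(1/2) − 1 = 10.2291% → 10.23%.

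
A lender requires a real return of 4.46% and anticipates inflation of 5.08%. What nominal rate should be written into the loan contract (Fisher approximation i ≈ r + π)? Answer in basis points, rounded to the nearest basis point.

954 basis points

i ≈ r + π = 4.46% + 5.08% = 954 basis points.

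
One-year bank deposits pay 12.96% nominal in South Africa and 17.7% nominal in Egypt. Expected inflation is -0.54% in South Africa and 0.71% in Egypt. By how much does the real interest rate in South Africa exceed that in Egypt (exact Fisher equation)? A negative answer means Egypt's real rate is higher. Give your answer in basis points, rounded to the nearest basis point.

-330 basis points

South Africa: (1 + 0.1296)/(1 − 0.0054) − 1 = 13.5733%
Egypt: (1 + 0.1770)/(1 + 0.0071) − 1 = 16.8702%
Differential = 13.5733% − 16.8702% = -3.2969% → -330 basis points.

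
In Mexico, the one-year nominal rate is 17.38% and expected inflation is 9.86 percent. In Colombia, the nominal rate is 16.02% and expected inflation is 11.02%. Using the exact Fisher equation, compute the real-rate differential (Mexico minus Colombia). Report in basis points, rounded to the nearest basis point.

Mexico: (1 + 0.1738)/(1 + 0.0986) − 1 = 6.8451%
Colombia: (1 + 0.1602)/(1 + 0.1102) − 1 = 4.5037%
Differential = 6.8451% − 4.5037% = 2.3414% → 234 basis points.

234 basis points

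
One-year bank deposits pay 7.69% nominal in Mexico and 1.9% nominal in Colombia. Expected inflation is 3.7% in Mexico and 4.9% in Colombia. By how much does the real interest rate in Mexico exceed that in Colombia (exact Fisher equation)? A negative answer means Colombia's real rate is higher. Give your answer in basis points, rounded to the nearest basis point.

671 basis points

Mexico: (1 + 0.0769)/(1 + 0.0370) − 1 = 3.8476%
Colombia: (1 + 0.0190)/(1 + 0.0490) − 1 = -2.8599%
Differential = 3.8476% − (-2.8599%) = 6.7075% → 671 basis points.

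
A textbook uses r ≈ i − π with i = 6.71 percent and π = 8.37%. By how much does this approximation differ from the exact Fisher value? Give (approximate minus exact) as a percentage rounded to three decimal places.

-0.128%

Approximate: r ≈ 6.710% − 8.370% = -1.6600%
Exact: (1 + 0.0671)/(1 + 0.0837) − 1 = -1.5318%
Error = -1.6600% − (-1.5318%) = -0.1282% → -0.128%.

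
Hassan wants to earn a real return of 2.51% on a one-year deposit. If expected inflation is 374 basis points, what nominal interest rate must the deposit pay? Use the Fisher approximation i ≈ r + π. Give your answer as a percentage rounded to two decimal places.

6.25%

i ≈ r + π = 2.51% + 3.74% = 6.25%.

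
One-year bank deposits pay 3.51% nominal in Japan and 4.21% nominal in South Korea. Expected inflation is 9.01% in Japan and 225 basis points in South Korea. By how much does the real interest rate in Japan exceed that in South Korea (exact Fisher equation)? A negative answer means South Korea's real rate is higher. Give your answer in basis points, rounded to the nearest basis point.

-696 basis points

Japan: (1 + 0.0351)/(1 + 0.0901) − 1 = -5.0454%
South Korea: (1 + 0.0421)/(1 + 0.0225) − 1 = 1.9169%
Differential = -5.0454% − 1.9169% = -6.9623% → -696 basis points.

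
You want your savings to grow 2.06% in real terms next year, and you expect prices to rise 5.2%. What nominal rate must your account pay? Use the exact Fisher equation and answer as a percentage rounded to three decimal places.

7.367%

(1 + i) = (1 + r)(1 + π) = 1.02060 × 1.05200 = 1.0736712
i = 1.0736712 − 1, so the required nominal rate is 7.367%.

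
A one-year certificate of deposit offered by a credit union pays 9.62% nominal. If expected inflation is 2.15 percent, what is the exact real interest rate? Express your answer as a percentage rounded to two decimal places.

1 + r = 1.09620 / 1.02150 = 1.073128
r = 1.073128 − 1 = 7.3128%, i.e. 7.31%.

7.31%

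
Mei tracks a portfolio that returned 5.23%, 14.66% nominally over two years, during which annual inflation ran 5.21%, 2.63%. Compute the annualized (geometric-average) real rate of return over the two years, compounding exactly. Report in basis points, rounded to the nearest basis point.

571 basis points

Nominal growth factor = 1.0523 × 1.1466 = 1.20656718
Price-level growth factor = 1.0521 × 1.0263 = 1.07977023
Real growth factor = 1.20656718 / 1.07977023 = 1.11742957
Annualized real rate = 1.11742957^(1/2) − 1 = 5.7085% → 571 basis points.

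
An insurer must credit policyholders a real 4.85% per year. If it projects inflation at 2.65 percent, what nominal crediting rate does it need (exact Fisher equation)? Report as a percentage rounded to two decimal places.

7.63%

(1 + i) = (1 + r)(1 + π) = 1.04850 × 1.02650 = 1.07628525
i = 1.07628525 − 1, so the required nominal rate is 7.63%.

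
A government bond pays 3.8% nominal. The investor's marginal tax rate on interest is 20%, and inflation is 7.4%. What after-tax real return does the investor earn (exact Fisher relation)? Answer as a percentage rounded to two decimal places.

After-tax nominal return = 3.8% × (1 − 0.2) = 3.0400%.
1 + r = 1.03040 / 1.07400 = 0.959404
After-tax real rate = 0.959404 − 1 → -4.06%.

-4.06%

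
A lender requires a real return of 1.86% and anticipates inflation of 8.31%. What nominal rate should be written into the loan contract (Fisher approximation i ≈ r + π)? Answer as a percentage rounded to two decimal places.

i ≈ r + π = 1.86% + 8.31% = 10.17%.

10.17%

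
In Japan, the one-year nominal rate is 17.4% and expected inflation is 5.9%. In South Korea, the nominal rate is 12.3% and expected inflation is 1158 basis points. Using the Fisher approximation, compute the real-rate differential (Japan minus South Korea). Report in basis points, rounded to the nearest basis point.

Japan: 17.4% − 5.9% = 11.500%
South Korea: 12.3% − 11.58% = 0.720%
Differential = 10.780% → 1078 basis points.

1078 basis points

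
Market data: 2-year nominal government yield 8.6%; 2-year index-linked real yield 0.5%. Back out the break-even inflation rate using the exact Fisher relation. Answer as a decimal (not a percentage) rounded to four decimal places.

(1 + π) = (1 + i)/(1 + r) = 1.08600 / 1.00500 = 1.080597
Break-even inflation = 1.080597 − 1 → 0.0806.

0.0806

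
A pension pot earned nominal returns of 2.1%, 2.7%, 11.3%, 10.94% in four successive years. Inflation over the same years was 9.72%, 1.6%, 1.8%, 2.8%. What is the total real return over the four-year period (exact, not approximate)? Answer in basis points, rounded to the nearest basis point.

1098 basis points

Compound the nominal returns: 1.0210 × 1.0270 × 1.1130 × 1.1094 = 1.294731.
Compound inflation: 1.0972 × 1.0160 × 1.0180 × 1.0280 = 1.166596.
Deflate: 1.294731 / 1.166596 = 1.109837.
Total real return = 1.109837 − 1 → 1098 basis points.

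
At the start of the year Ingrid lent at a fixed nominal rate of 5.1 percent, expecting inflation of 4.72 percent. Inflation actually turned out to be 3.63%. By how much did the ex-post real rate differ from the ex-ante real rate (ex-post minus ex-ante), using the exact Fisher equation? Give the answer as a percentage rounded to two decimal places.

1.06%

Ex-ante: (1 + 0.0510)/(1 + 0.0472) − 1 = 0.3629%
Ex-post: (1 + 0.0510)/(1 + 0.0363) − 1 = 1.4185%
Difference (ex-post − ex-ante) = 1.0556% → 1.06%.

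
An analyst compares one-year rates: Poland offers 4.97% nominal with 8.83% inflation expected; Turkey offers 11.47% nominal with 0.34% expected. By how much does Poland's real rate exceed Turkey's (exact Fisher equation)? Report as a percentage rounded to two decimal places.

Poland: (1 + 0.0497)/(1 + 0.0883) − 1 = -3.5468%
Turkey: (1 + 0.1147)/(1 + 0.0034) − 1 = 11.0923%
Differential = -3.5468% − 11.0923% = -14.6391% → -14.64%.

-14.64%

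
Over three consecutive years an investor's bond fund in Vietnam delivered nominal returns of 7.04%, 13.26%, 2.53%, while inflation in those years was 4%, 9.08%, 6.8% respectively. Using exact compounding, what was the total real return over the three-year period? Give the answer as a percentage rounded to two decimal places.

2.59%

Nominal growth factor = 1.0704 × 1.1326 × 1.0253 = 1.243007
Price-level growth factor = 1.0400 × 1.0908 × 1.0680 = 1.211573
Real growth factor = 1.243007 / 1.211573 = 1.025945
Total real return = 1.025945 − 1 → 2.59%.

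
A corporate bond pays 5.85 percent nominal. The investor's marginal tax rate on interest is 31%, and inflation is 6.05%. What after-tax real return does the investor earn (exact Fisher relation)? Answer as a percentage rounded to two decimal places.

After-tax nominal return = 5.85% × (1 − 0.31) = 4.0365%.
1 + r = 1.040365 / 1.06050 = 0.981014
After-tax real rate = 0.981014 − 1 → -1.90%.

-1.90%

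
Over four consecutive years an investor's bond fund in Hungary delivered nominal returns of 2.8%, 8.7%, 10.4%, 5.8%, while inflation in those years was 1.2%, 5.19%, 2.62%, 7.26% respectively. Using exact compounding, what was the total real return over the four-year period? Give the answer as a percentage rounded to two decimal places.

11.39%

Compound the nominal returns: 1.0280 × 1.0870 × 1.1040 × 1.0580 = 1.305201.
Compound inflation: 1.0120 × 1.0519 × 1.0262 × 1.0726 = 1.171723.
Deflate: 1.305201 / 1.171723 = 1.113916.
Total real return = 1.113916 − 1 → 11.39%.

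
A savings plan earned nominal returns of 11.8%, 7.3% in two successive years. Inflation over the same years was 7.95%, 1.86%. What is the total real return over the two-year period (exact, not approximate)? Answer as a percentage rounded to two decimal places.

9.10%

Nominal growth factor = 1.1180 × 1.0730 = 1.199614
Price-level growth factor = 1.0795 × 1.0186 = 1.099579
Real growth factor = 1.199614 / 1.099579 = 1.090976
Total real return = 1.090976 − 1 → 9.10%.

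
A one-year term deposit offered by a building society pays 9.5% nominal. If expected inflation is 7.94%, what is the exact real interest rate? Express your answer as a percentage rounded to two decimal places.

By the Fisher identity, 1 + r = (1 + i)/(1 + π).
1 + r = 1.09500 / 1.07940 = 1.014452
r = 1.014452 − 1 = 1.4452%, i.e. 1.45%.

1.45%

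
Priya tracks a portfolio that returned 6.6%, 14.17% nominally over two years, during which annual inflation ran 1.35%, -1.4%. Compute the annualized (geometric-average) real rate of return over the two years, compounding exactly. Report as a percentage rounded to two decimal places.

10.36%

Compound the nominal returns: 1.0660 × 1.1417 = 1.21705220.
Compound inflation: 1.0135 × 0.9860 = 0.99931100.
Deflate: 1.21705220 / 0.99931100 = 1.21789133.
Annualized real rate = 1.21789133^(1/2) − 1 = 10.3581% → 10.36%.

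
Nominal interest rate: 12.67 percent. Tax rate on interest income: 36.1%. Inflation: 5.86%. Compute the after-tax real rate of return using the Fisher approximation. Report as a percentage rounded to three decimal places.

2.236%

After-tax nominal return = 12.67% × (1 − 0.361) = 8.09613%.
r ≈ 8.09613% − 5.86% → 2.236%.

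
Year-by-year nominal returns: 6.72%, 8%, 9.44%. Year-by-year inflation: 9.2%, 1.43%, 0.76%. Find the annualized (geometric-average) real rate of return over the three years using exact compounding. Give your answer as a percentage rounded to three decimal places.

4.165%

Nominal growth factor = 1.0672 × 1.0800 × 1.0944 = 1.26137917
Price-level growth factor = 1.0920 × 1.0143 × 1.0076 = 1.11603348
Real growth factor = 1.26137917 / 1.11603348 = 1.13023417
Annualized real rate = 1.13023417^(1/3) − 1 = 4.1652% → 4.165%.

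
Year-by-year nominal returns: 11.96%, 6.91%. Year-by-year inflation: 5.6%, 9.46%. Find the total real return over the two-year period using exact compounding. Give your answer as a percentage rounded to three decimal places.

Compound the nominal returns: 1.1196 × 1.0691 = 1.196964.
Compound inflation: 1.0560 × 1.0946 = 1.155898.
Deflate: 1.196964 / 1.155898 = 1.035528.
Total real return = 1.035528 − 1 → 3.553%.

3.553%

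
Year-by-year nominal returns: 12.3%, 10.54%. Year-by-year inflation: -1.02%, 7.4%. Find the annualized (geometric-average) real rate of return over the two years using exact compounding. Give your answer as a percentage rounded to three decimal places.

8.062%

Nominal growth factor = 1.1230 × 1.1054 = 1.24136420
Price-level growth factor = 0.9898 × 1.0740 = 1.06304520
Real growth factor = 1.24136420 / 1.06304520 = 1.16774357
Annualized real rate = 1.16774357^(1/2) − 1 = 8.0622% → 8.062%.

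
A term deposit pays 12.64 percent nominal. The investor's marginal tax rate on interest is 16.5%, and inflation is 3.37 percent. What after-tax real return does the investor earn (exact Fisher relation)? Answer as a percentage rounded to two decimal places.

6.95%

After-tax nominal return = 12.64% × (1 − 0.165) = 10.5544%.
1 + r = 1.105544 / 1.03370 = 1.069502
After-tax real rate = 1.069502 − 1 → 6.95%.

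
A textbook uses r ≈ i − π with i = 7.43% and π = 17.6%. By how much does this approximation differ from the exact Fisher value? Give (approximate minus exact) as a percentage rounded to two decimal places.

-1.52%

Approximate: r ≈ 7.430% − 17.600% = -10.1700%
Exact: (1 + 0.0743)/(1 + 0.1760) − 1 = -8.6480%
Error = -10.1700% − (-8.6480%) = -1.5220% → -1.52%.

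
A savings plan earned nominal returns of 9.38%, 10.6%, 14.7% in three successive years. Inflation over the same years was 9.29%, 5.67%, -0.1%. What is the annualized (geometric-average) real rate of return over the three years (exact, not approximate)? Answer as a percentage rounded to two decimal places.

Nominal growth factor = 1.0938 × 1.1060 × 1.1470 = 1.38757499
Price-level growth factor = 1.0929 × 1.0567 × 0.9990 = 1.15371256
Real growth factor = 1.38757499 / 1.15371256 = 1.20270424
Annualized real rate = 1.20270424^(1/3) − 1 = 6.3456% → 6.35%.

6.35%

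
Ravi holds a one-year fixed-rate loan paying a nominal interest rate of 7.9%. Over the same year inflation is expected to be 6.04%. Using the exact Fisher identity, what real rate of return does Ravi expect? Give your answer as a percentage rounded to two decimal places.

1.75%

1 + r = 1.07900 / 1.06040 = 1.017541
r = 1.017541 − 1 = 1.7541%, i.e. 1.75%.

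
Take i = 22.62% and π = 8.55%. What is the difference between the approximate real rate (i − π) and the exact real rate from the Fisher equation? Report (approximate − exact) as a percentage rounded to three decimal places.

Approximate: r ≈ 22.620% − 8.550% = 14.0700%
Exact: (1 + 0.2262)/(1 + 0.0855) − 1 = 12.9618%
Error = 14.0700% − 12.9618% = 1.1082% → 1.108%.

1.108%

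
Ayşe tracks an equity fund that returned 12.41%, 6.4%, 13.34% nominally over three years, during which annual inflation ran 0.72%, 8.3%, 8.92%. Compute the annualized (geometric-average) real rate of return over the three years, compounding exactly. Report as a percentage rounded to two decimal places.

4.49%

Nominal growth factor = 1.1241 × 1.0640 × 1.1334 = 1.35559446
Price-level growth factor = 1.0072 × 1.0830 × 1.0892 = 1.18809675
Real growth factor = 1.35559446 / 1.18809675 = 1.14097986
Annualized real rate = 1.14097986^(1/3) − 1 = 4.4943% → 4.49%.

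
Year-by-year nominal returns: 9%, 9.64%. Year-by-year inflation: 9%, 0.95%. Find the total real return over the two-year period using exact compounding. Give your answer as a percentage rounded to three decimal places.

8.608%

Nominal growth factor = 1.0900 × 1.0964 = 1.195076
Price-level growth factor = 1.0900 × 1.0095 = 1.100355
Real growth factor = 1.195076 / 1.100355 = 1.086082
Total real return = 1.086082 − 1 → 8.608%.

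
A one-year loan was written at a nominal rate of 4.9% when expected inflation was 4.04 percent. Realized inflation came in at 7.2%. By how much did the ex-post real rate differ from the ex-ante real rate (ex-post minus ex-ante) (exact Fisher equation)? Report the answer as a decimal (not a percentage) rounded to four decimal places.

-0.0297

Ex-ante: (1 + 0.0490)/(1 + 0.0404) − 1 = 0.8266%
Ex-post: (1 + 0.0490)/(1 + 0.0720) − 1 = -2.1455%
Difference (ex-post − ex-ante) = -2.9721% → -0.0297.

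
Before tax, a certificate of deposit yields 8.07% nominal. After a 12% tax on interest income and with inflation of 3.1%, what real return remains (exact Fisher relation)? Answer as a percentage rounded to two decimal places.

After-tax nominal return = 8.07% × (1 − 0.12) = 7.1016%.
1 + r = 1.071016 / 1.03100 = 1.038813
After-tax real rate = 1.038813 − 1 → 3.88%.

3.88%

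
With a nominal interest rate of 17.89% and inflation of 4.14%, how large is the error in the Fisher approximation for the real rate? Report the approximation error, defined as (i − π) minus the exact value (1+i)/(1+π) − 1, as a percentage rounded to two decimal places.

0.55%

Approximate: r ≈ 17.890% − 4.140% = 13.7500%
Exact: (1 + 0.1789)/(1 + 0.0414) − 1 = 13.2034%
Error = 13.7500% − 13.2034% = 0.5466% → 0.55%.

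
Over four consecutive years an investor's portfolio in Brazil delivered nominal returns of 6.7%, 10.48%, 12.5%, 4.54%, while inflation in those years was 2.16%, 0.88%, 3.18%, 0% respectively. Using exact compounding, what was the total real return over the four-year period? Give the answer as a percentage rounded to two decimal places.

Nominal growth factor = 1.0670 × 1.1048 × 1.1250 × 1.0454 = 1.386383
Price-level growth factor = 1.0216 × 1.0088 × 1.0318 × 1.0000 = 1.063363
Real growth factor = 1.386383 / 1.063363 = 1.303772
Total real return = 1.303772 − 1 → 30.38%.

30.38%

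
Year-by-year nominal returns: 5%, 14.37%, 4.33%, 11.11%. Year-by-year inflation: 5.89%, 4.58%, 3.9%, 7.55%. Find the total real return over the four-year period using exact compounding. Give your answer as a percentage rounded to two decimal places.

Nominal growth factor = 1.0500 × 1.1437 × 1.0433 × 1.1111 = 1.392079
Price-level growth factor = 1.0589 × 1.0458 × 1.0390 × 1.0755 = 1.237455
Real growth factor = 1.392079 / 1.237455 = 1.124953
Total real return = 1.124953 − 1 → 12.50%.

12.50%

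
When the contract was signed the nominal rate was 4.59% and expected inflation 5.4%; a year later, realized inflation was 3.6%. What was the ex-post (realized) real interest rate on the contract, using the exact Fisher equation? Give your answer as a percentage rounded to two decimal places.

Ex-post: (1 + 0.0459)/(1 + 0.0360) − 1 = 0.9556%
So the realized real rate is 0.96%.

0.96%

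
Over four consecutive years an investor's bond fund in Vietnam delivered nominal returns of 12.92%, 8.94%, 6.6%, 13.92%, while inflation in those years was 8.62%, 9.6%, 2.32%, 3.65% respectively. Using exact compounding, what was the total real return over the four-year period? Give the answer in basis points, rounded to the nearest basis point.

1832 basis points

Nominal growth factor = 1.1292 × 1.0894 × 1.0660 × 1.1392 = 1.493879
Price-level growth factor = 1.0862 × 1.0960 × 1.0232 × 1.0365 = 1.262555
Real growth factor = 1.493879 / 1.262555 = 1.183219
Total real return = 1.183219 − 1 → 1832 basis points.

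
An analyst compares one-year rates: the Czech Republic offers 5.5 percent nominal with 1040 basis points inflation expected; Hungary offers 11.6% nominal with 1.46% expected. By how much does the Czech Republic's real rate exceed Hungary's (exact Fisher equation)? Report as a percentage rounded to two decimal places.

The Czech Republic: (1 + 0.0550)/(1 + 0.1040) − 1 = -4.4384%
Hungary: (1 + 0.1160)/(1 + 0.0146) − 1 = 9.9941%
Differential = -4.4384% − 9.9941% = -14.4325% → -14.43%.

-14.43%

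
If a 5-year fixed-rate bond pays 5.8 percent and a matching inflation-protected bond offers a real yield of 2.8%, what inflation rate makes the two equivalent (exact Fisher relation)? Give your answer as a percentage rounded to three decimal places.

(1 + π) = (1 + i)/(1 + r) = 1.05800 / 1.02800 = 1.029183
Break-even inflation = 1.029183 − 1 → 2.918%.

2.918%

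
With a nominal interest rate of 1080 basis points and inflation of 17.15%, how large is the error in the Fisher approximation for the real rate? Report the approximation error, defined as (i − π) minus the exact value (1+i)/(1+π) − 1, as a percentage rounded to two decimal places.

Approximate: r ≈ 10.800% − 17.150% = -6.3500%
Exact: (1 + 0.1080)/(1 + 0.1715) − 1 = -5.4204%
Error = -6.3500% − (-5.4204%) = -0.9296% → -0.93%.

-0.93%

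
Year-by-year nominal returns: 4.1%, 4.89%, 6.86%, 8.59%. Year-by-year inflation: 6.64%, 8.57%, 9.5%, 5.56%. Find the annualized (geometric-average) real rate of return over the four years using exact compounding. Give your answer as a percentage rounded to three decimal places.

Compound the nominal returns: 1.0410 × 1.0489 × 1.0686 × 1.0859 = 1.26703852.
Compound inflation: 1.0664 × 1.0857 × 1.0950 × 1.0556 = 1.33826918.
Deflate: 1.26703852 / 1.33826918 = 0.94677404.
Annualized real rate = 0.94677404^(1/4) − 1 = -1.3581% → -1.358%.

-1.358%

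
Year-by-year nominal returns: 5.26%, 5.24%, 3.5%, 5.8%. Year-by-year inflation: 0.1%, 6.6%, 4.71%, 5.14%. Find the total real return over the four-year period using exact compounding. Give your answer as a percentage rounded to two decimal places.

Compound the nominal returns: 1.0526 × 1.0524 × 1.0350 × 1.0580 = 1.213026.
Compound inflation: 1.0010 × 1.0660 × 1.0471 × 1.0514 = 1.174755.
Deflate: 1.213026 / 1.174755 = 1.032578.
Total real return = 1.032578 − 1 → 3.26%.

3.26%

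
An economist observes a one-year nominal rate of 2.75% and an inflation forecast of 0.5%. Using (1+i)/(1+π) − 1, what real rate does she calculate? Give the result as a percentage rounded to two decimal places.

2.24%

By the Fisher relation, 1 + r = (1 + i)/(1 + π).
1 + r = 1.02750 / 1.00500 = 1.022388
r = 1.022388 − 1 = 2.2388%, i.e. 2.24%.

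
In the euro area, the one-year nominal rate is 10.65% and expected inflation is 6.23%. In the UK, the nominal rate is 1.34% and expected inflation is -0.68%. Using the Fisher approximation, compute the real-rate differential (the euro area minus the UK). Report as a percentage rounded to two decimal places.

The euro area: 10.65% − 6.23% = 4.420%
The UK: 1.34% − (-0.68%) = 2.020%
Differential = 2.400% → 2.40%.

2.40%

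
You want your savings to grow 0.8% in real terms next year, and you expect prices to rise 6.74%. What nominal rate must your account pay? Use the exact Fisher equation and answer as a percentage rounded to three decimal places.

7.594%

(1 + i) = (1 + r)(1 + π) = 1.00800 × 1.06740 = 1.0759392
i = 1.0759392 − 1, so the required nominal rate is 7.594%.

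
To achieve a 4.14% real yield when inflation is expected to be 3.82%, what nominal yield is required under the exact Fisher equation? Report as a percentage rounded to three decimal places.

(1 + i) = (1 + r)(1 + π) = 1.04140 × 1.03820 = 1.08118148
i = 1.08118148 − 1, so the required nominal rate is 8.118%.

8.118%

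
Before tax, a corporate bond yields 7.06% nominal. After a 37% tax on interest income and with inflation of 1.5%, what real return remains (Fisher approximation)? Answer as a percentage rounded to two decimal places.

After-tax nominal return = 7.06% × (1 − 0.37) = 4.4478%.
r ≈ 4.4478% − 1.5% → 2.95%.

2.95%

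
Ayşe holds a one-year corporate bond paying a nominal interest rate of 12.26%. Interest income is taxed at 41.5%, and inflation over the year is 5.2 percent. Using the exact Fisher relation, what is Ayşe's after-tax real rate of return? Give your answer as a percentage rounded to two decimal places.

1.87%

After-tax nominal return = 12.26% × (1 − 0.415) = 7.1721%.
1 + r = 1.071721 / 1.05200 = 1.018746
After-tax real rate = 1.018746 − 1 → 1.87%.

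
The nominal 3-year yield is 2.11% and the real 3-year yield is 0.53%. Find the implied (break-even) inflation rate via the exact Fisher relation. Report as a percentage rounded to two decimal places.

1.57%

(1 + π) = (1 + i)/(1 + r) = 1.02110 / 1.00530 = 1.015717
Break-even inflation = 1.015717 − 1 → 1.57%.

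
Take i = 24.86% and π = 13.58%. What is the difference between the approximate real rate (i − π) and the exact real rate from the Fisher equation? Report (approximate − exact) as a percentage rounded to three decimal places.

1.349%

Approximate: r ≈ 24.860% − 13.580% = 11.2800%
Exact: (1 + 0.2486)/(1 + 0.1358) − 1 = 9.9313%
Error = 11.2800% − 9.9313% = 1.3487% → 1.349%.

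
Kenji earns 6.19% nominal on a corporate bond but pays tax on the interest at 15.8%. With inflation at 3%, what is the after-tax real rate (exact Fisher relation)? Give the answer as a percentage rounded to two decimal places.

After-tax nominal return = 6.19% × (1 − 0.158) = 5.21198%.
1 + r = 1.0521198 / 1.03000 = 1.021476
After-tax real rate = 1.021476 − 1 → 2.15%.

2.15%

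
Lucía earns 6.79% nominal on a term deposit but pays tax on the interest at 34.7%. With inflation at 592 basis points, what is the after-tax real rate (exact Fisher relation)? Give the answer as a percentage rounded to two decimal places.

After-tax nominal return = 6.79% × (1 − 0.347) = 4.43387%.
1 + r = 1.0443387 / 1.05920 = 0.985969
After-tax real rate = 0.985969 − 1 → -1.40%.

-1.40%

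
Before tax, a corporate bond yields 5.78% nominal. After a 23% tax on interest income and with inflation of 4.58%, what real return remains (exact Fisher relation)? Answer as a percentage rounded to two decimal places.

After-tax nominal return = 5.78% × (1 − 0.23) = 4.4506%.
1 + r = 1.044506 / 1.04580 = 0.998763
After-tax real rate = 0.998763 − 1 → -0.12%.

-0.12%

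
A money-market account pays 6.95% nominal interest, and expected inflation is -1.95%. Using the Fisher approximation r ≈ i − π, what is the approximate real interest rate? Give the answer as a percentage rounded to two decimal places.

r ≈ i − π = 6.95% − (-1.95%) = 8.90%.

8.90%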